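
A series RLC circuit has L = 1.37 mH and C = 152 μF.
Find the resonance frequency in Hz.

Step 1 — Resonance condition Im(Z)=0 gives ω₀ = 1/√(LC).
Step 2 — ω₀ = 1/√(0.00137·0.000152) = 2191 rad/s.
Step 3 — f₀ = ω₀/(2π) = 348.8 Hz.

f₀ = 348.8 Hz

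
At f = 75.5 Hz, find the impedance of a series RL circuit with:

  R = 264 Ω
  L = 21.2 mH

Step 1 — Angular frequency: ω = 2π·f = 2π·75.5 = 474.4 rad/s.
Step 2 — Component impedances:
  R: Z = R = 264 Ω
  L: Z = jωL = j·474.4·0.0212 = 0 + j10.06 Ω
Step 3 — Series combination: Z_total = R + L = 264 + j10.06 Ω = 264.2∠2.2° Ω.

Z = 264 + j10.06 Ω = 264.2∠2.2° Ω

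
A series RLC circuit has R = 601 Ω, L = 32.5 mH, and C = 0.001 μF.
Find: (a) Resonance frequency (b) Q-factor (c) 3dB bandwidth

Step 1 — Resonance condition Im(Z)=0 gives ω₀ = 1/√(LC).
Step 2 — ω₀ = 1/√(0.0325·1e-09) = 1.754e+05 rad/s.
Step 3 — f₀ = ω₀/(2π) = 2.792e+04 Hz.
Step 4 — Series Q: Q = ω₀L/R = 1.754e+05·0.0325/601 = 9.486.
Step 5 — 3dB bandwidth: Δω = ω₀/Q = 1.849e+04 rad/s; BW = Δω/(2π) = 2943 Hz.

(a) f₀ = 2.792e+04 Hz  (b) Q = 9.486  (c) BW = 2943 Hz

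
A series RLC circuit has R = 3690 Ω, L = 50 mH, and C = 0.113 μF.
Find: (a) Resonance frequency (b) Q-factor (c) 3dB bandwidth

Step 1 — Resonance: ω₀ = 1/√(LC) = 1/√(0.05·1.13e-07) = 1.33e+04 rad/s.
Step 2 — f₀ = ω₀/(2π) = 2117 Hz.
Step 3 — Series Q: Q = ω₀L/R = 1.33e+04·0.05/3690 = 0.1803.
Step 4 — Bandwidth: Δω = ω₀/Q = 7.38e+04 rad/s; BW = Δω/(2π) = 1.175e+04 Hz.

(a) f₀ = 2117 Hz  (b) Q = 0.1803  (c) BW = 1.175e+04 Hz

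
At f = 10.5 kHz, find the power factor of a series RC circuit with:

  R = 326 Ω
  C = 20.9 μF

Step 1 — Angular frequency: ω = 2π·f = 2π·1.05e+04 = 6.597e+04 rad/s.
Step 2 — Component impedances:
  R: Z = R = 326 Ω
  C: Z = 1/(jωC) = -j/(ω·C) = 0 - j0.7252 Ω
Step 3 — Series combination: Z_total = R + C = 326 - j0.7252 Ω = 326∠-0.1° Ω.
Step 4 — Power factor: PF = cos(φ) = Re(Z)/|Z| = 326/326 = 1.
Step 5 — Type: Im(Z) = -0.7252 ⇒ leading (phase φ = -0.1°).

PF = 1 (leading, φ = -0.1°)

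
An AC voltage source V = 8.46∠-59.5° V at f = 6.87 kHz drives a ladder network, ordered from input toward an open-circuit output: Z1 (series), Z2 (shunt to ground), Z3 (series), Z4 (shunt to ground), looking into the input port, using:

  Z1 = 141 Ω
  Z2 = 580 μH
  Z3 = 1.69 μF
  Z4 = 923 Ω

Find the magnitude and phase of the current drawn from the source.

Step 1 — Angular frequency: ω = 2π·f = 2π·6870 = 4.317e+04 rad/s.
Step 2 — Component impedances:
  Z1: Z = R = 141 Ω
  Z2: Z = jωL = j·4.317e+04·0.00058 = 0 + j25.04 Ω
  Z3: Z = 1/(jωC) = -j/(ω·C) = 0 - j13.71 Ω
  Z4: Z = R = 923 Ω
Step 3 — Ladder network (open output): work backward from the far end, alternating series and parallel combinations. Z_in = 141.7 + j25.03 Ω = 143.9∠10.0° Ω.
Step 4 — Source phasor: V = 8.46∠-59.5° V = 4.294 - j7.289 V.
Step 5 — Ohm's law: I = V / Z_total = (4.294 - j7.289) / (141.7 + j25.03) = 0.02058 - j0.05508 A.
Step 6 — Convert to polar: |I| = 0.0588 A, ∠I = -69.5°.

I = 0.0588∠-69.5° A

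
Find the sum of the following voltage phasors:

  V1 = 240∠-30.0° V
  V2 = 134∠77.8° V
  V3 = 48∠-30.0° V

Step 1 — Convert each phasor to rectangular form:
  V1 = 240·(cos(-30.0°) + j·sin(-30.0°)) = 207.8 - j120 V
  V2 = 134·(cos(77.8°) + j·sin(77.8°)) = 28.32 + j131 V
  V3 = 48·(cos(-30.0°) + j·sin(-30.0°)) = 41.57 - j24 V
Step 2 — Sum components: V_total = 277.7 - j13.03 V.
Step 3 — Convert to polar: |V_total| = 278 V, ∠V_total = -2.7°.

V_total = 278∠-2.7° V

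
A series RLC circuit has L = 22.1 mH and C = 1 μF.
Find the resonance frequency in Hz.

Step 1 — Resonance condition Im(Z)=0 gives ω₀ = 1/√(LC).
Step 2 — ω₀ = 1/√(0.0221·1e-06) = 6727 rad/s.
Step 3 — f₀ = ω₀/(2π) = 1071 Hz.

f₀ = 1071 Hz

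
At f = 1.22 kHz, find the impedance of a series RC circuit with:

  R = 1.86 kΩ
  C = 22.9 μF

Step 1 — Angular frequency: ω = 2π·f = 2π·1220 = 7665 rad/s.
Step 2 — Component impedances:
  R: Z = R = 1860 Ω
  C: Z = 1/(jωC) = -j/(ω·C) = 0 - j5.697 Ω
Step 3 — Series combination: Z_total = R + C = 1860 - j5.697 Ω = 1860∠-0.2° Ω.

Z = 1860 - j5.697 Ω = 1860∠-0.2° Ω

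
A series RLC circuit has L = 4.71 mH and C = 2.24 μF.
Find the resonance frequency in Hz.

Step 1 — Resonance condition Im(Z)=0 gives ω₀ = 1/√(LC).
Step 2 — ω₀ = 1/√(0.00471·2.24e-06) = 9736 rad/s.
Step 3 — f₀ = ω₀/(2π) = 1549 Hz.

f₀ = 1549 Hz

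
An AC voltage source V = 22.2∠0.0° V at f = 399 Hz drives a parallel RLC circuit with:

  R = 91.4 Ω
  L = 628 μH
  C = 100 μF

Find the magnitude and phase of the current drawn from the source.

Step 1 — Angular frequency: ω = 2π·f = 2π·399 = 2507 rad/s.
Step 2 — Component impedances:
  R: Z = R = 91.4 Ω
  L: Z = jωL = j·2507·0.000628 = 0 + j1.574 Ω
  C: Z = 1/(jωC) = -j/(ω·C) = 0 - j3.989 Ω
Step 3 — Parallel combination: 1/Z_total = 1/R + 1/L + 1/C; Z_total = 0.07396 + j2.599 Ω = 2.6∠88.4° Ω.
Step 4 — Source phasor: V = 22.2∠0.0° V = 22.2 V.
Step 5 — Ohm's law: I = V / Z_total = (22.2) / (0.07396 + j2.599) = 0.2429 - j8.535 A.
Step 6 — Convert to polar: |I| = 8.539 A, ∠I = -88.4°.

I = 8.539∠-88.4° A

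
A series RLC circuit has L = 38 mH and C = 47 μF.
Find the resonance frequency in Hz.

Step 1 — Resonance condition Im(Z)=0 gives ω₀ = 1/√(LC).
Step 2 — ω₀ = 1/√(0.038·4.7e-05) = 748.3 rad/s.
Step 3 — f₀ = ω₀/(2π) = 119.1 Hz.

f₀ = 119.1 Hz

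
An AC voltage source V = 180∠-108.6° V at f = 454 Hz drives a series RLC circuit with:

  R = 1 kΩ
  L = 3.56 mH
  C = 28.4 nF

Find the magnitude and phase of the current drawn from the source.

Step 1 — Angular frequency: ω = 2π·f = 2π·454 = 2853 rad/s.
Step 2 — Component impedances:
  R: Z = R = 1000 Ω
  L: Z = jωL = j·2853·0.00356 = 0 + j10.16 Ω
  C: Z = 1/(jωC) = -j/(ω·C) = 0 - j1.234e+04 Ω
Step 3 — Series combination: Z_total = R + L + C = 1000 - j1.233e+04 Ω = 1.237e+04∠-85.4° Ω.
Step 4 — Source phasor: V = 180∠-108.6° V = -57.41 - j170.6 V.
Step 5 — Ohm's law: I = V / Z_total = (-57.41 - j170.6) / (1000 - j1.233e+04) = 0.01337 - j0.005739 A.
Step 6 — Convert to polar: |I| = 0.01455 A, ∠I = -23.2°.

I = 0.01455∠-23.2° A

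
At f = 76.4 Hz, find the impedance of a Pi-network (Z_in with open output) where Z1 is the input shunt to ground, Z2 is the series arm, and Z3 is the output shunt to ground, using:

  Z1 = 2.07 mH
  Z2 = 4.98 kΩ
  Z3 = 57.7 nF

Step 1 — Angular frequency: ω = 2π·f = 2π·76.4 = 480 rad/s.
Step 2 — Component impedances:
  Z1: Z = jωL = j·480·0.00207 = 0 + j0.9937 Ω
  Z2: Z = R = 4980 Ω
  Z3: Z = 1/(jωC) = -j/(ω·C) = 0 - j3.61e+04 Ω
Step 3 — With open output, the series arm Z2 and the output shunt Z3 appear in series to ground: Z2 + Z3 = 4980 - j3.61e+04 Ω.
Step 4 — Parallel with input shunt Z1: Z_in = Z1 || (Z2 + Z3) = 3.702e-06 + j0.9937 Ω = 0.9937∠90.0° Ω.

Z = 3.702e-06 + j0.9937 Ω = 0.9937∠90.0° Ω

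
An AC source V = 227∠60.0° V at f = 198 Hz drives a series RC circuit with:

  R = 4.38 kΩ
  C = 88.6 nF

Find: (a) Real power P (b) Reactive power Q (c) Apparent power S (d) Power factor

Step 1 — Angular frequency: ω = 2π·f = 2π·198 = 1244 rad/s.
Step 2 — Component impedances:
  R: Z = R = 4380 Ω
  C: Z = 1/(jωC) = -j/(ω·C) = 0 - j9072 Ω
Step 3 — Series combination: Z_total = R + C = 4380 - j9072 Ω = 1.007e+04∠-64.2° Ω.
Step 4 — Source phasor: V = 227∠60.0° V = 113.5 + j196.6 V.
Step 5 — Current: I = V / Z = -0.01267 + j0.01863 A = 0.02253∠124.2° A.
Step 6 — Complex power: S = V·I* = 2.224 - j4.606 VA.
Step 7 — Real power: P = Re(S) = 2.224 W.
Step 8 — Reactive power: Q = Im(S) = -4.606 VAR.
Step 9 — Apparent power: |S| = 5.115 VA.
Step 10 — Power factor: PF = P/|S| = 0.4348 (leading).

(a) P = 2.224 W  (b) Q = -4.606 VAR  (c) S = 5.115 VA  (d) PF = 0.4348 (leading)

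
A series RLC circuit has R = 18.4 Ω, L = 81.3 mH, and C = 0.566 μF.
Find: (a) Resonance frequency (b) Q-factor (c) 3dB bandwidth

Step 1 — Resonance: ω₀ = 1/√(LC) = 1/√(0.0813·5.66e-07) = 4662 rad/s.
Step 2 — f₀ = ω₀/(2π) = 741.9 Hz.
Step 3 — Series Q: Q = ω₀L/R = 4662·0.0813/18.4 = 20.6.
Step 4 — Bandwidth: Δω = ω₀/Q = 226.3 rad/s; BW = Δω/(2π) = 36.02 Hz.

(a) f₀ = 741.9 Hz  (b) Q = 20.6  (c) BW = 36.02 Hz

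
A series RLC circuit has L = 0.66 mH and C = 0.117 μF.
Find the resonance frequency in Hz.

Step 1 — Resonance condition Im(Z)=0 gives ω₀ = 1/√(LC).
Step 2 — ω₀ = 1/√(0.00066·1.17e-07) = 1.138e+05 rad/s.
Step 3 — f₀ = ω₀/(2π) = 1.811e+04 Hz.

f₀ = 1.811e+04 Hz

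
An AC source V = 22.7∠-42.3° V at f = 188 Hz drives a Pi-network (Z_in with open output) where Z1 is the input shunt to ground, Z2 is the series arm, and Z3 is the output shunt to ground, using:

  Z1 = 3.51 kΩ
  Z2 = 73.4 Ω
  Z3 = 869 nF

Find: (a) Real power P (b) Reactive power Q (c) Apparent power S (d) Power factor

Step 1 — Angular frequency: ω = 2π·f = 2π·188 = 1181 rad/s.
Step 2 — Component impedances:
  Z1: Z = R = 3510 Ω
  Z2: Z = R = 73.4 Ω
  Z3: Z = 1/(jωC) = -j/(ω·C) = 0 - j974.2 Ω
Step 3 — With open output, the series arm Z2 and the output shunt Z3 appear in series to ground: Z2 + Z3 = 73.4 - j974.2 Ω.
Step 4 — Parallel with input shunt Z1: Z_in = Z1 || (Z2 + Z3) = 308.5 - j870.4 Ω = 923.4∠-70.5° Ω.
Step 5 — Source phasor: V = 22.7∠-42.3° V = 16.79 - j15.28 V.
Step 6 — Current: I = V / Z = 0.02167 + j0.01161 A = 0.02458∠28.2° A.
Step 7 — Complex power: S = V·I* = 0.1864 - j0.526 VA.
Step 8 — Real power: P = Re(S) = 0.1864 W.
Step 9 — Reactive power: Q = Im(S) = -0.526 VAR.
Step 10 — Apparent power: |S| = 0.558 VA.
Step 11 — Power factor: PF = P/|S| = 0.3341 (leading).

(a) P = 0.1864 W  (b) Q = -0.526 VAR  (c) S = 0.558 VA  (d) PF = 0.3341 (leading)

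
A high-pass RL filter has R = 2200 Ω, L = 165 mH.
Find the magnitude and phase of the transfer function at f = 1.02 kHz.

Step 1 — Angular frequency: ω = 2π·1020 = 6409 rad/s.
Step 2 — Transfer function: H(jω) = jωL/(R + jωL).
Step 3 — Numerator jωL = j·1057; denominator R + jωL = 2200 + j1057.
Step 4 — H = 0.1877 + j0.3905.
Step 5 — Magnitude: |H| = 0.4332 (-7.3 dB); phase: φ = 64.3°.

|H| = 0.4332 (-7.3 dB), φ = 64.3°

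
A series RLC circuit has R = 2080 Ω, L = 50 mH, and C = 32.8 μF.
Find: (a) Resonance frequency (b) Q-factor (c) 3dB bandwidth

Step 1 — Resonance: ω₀ = 1/√(LC) = 1/√(0.05·3.28e-05) = 780.9 rad/s.
Step 2 — f₀ = ω₀/(2π) = 124.3 Hz.
Step 3 — Series Q: Q = ω₀L/R = 780.9·0.05/2080 = 0.01877.
Step 4 — Bandwidth: Δω = ω₀/Q = 4.16e+04 rad/s; BW = Δω/(2π) = 6621 Hz.

(a) f₀ = 124.3 Hz  (b) Q = 0.01877  (c) BW = 6621 Hz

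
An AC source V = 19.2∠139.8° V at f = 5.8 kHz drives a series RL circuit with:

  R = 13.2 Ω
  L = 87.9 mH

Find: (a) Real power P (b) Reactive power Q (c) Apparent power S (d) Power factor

Step 1 — Angular frequency: ω = 2π·f = 2π·5800 = 3.644e+04 rad/s.
Step 2 — Component impedances:
  R: Z = R = 13.2 Ω
  L: Z = jωL = j·3.644e+04·0.0879 = 0 + j3203 Ω
Step 3 — Series combination: Z_total = R + L = 13.2 + j3203 Ω = 3203∠89.8° Ω.
Step 4 — Source phasor: V = 19.2∠139.8° V = -14.66 + j12.39 V.
Step 5 — Current: I = V / Z = 0.00385 + j0.004594 A = 0.005994∠50.0° A.
Step 6 — Complex power: S = V·I* = 0.0004742 + j0.1151 VA.
Step 7 — Real power: P = Re(S) = 0.0004742 W.
Step 8 — Reactive power: Q = Im(S) = 0.1151 VAR.
Step 9 — Apparent power: |S| = 0.1151 VA.
Step 10 — Power factor: PF = P/|S| = 0.004121 (lagging).

(a) P = 0.0004742 W  (b) Q = 0.1151 VAR  (c) S = 0.1151 VA  (d) PF = 0.004121 (lagging)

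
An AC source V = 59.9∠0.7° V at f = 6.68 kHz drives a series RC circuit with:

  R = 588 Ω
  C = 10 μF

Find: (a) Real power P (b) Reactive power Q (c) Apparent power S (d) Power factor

Step 1 — Angular frequency: ω = 2π·f = 2π·6680 = 4.197e+04 rad/s.
Step 2 — Component impedances:
  R: Z = R = 588 Ω
  C: Z = 1/(jωC) = -j/(ω·C) = 0 - j2.383 Ω
Step 3 — Series combination: Z_total = R + C = 588 - j2.383 Ω = 588∠-0.2° Ω.
Step 4 — Source phasor: V = 59.9∠0.7° V = 59.9 + j0.7318 V.
Step 5 — Current: I = V / Z = 0.1019 + j0.001657 A = 0.1019∠0.9° A.
Step 6 — Complex power: S = V·I* = 6.102 - j0.02472 VA.
Step 7 — Real power: P = Re(S) = 6.102 W.
Step 8 — Reactive power: Q = Im(S) = -0.02472 VAR.
Step 9 — Apparent power: |S| = 6.102 VA.
Step 10 — Power factor: PF = P/|S| = 1 (leading).

(a) P = 6.102 W  (b) Q = -0.02472 VAR  (c) S = 6.102 VA  (d) PF = 1 (leading)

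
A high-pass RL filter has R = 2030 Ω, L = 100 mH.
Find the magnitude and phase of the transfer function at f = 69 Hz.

Step 1 — Angular frequency: ω = 2π·69 = 433.5 rad/s.
Step 2 — Transfer function: H(jω) = jωL/(R + jωL).
Step 3 — Numerator jωL = j·43.35; denominator R + jωL = 2030 + j43.35.
Step 4 — H = 0.0004559 + j0.02135.
Step 5 — Magnitude: |H| = 0.02135 (-33.4 dB); phase: φ = 88.8°.

|H| = 0.02135 (-33.4 dB), φ = 88.8°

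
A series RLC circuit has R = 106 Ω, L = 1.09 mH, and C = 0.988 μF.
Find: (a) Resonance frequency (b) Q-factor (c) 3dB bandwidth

Step 1 — Resonance: ω₀ = 1/√(LC) = 1/√(0.00109·9.88e-07) = 3.047e+04 rad/s.
Step 2 — f₀ = ω₀/(2π) = 4850 Hz.
Step 3 — Series Q: Q = ω₀L/R = 3.047e+04·0.00109/106 = 0.3133.
Step 4 — Bandwidth: Δω = ω₀/Q = 9.725e+04 rad/s; BW = Δω/(2π) = 1.548e+04 Hz.

(a) f₀ = 4850 Hz  (b) Q = 0.3133  (c) BW = 1.548e+04 Hz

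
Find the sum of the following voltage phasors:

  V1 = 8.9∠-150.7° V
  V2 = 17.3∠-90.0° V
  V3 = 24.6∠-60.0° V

Step 1 — Convert each phasor to rectangular form:
  V1 = 8.9·(cos(-150.7°) + j·sin(-150.7°)) = -7.761 - j4.356 V
  V2 = 17.3·(cos(-90.0°) + j·sin(-90.0°)) = 0 - j17.3 V
  V3 = 24.6·(cos(-60.0°) + j·sin(-60.0°)) = 12.3 - j21.3 V
Step 2 — Sum components: V_total = 4.539 - j42.96 V.
Step 3 — Convert to polar: |V_total| = 43.2 V, ∠V_total = -84.0°.

V_total = 43.2∠-84.0° V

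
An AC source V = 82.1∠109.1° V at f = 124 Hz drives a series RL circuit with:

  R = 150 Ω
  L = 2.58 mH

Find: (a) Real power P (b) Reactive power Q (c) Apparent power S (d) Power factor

Step 1 — Angular frequency: ω = 2π·f = 2π·124 = 779.1 rad/s.
Step 2 — Component impedances:
  R: Z = R = 150 Ω
  L: Z = jωL = j·779.1·0.00258 = 0 + j2.01 Ω
Step 3 — Series combination: Z_total = R + L = 150 + j2.01 Ω = 150∠0.8° Ω.
Step 4 — Source phasor: V = 82.1∠109.1° V = -26.86 + j77.58 V.
Step 5 — Current: I = V / Z = -0.1721 + j0.5195 A = 0.5473∠108.3° A.
Step 6 — Complex power: S = V·I* = 44.93 + j0.6021 VA.
Step 7 — Real power: P = Re(S) = 44.93 W.
Step 8 — Reactive power: Q = Im(S) = 0.6021 VAR.
Step 9 — Apparent power: |S| = 44.93 VA.
Step 10 — Power factor: PF = P/|S| = 0.9999 (lagging).

(a) P = 44.93 W  (b) Q = 0.6021 VAR  (c) S = 44.93 VA  (d) PF = 0.9999 (lagging)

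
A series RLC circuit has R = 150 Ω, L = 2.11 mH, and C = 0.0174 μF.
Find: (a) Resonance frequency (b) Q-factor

Step 1 — Resonance condition Im(Z)=0 gives ω₀ = 1/√(LC).
Step 2 — ω₀ = 1/√(0.00211·1.74e-08) = 1.65e+05 rad/s.
Step 3 — f₀ = ω₀/(2π) = 2.627e+04 Hz.
Step 4 — Series Q: Q = ω₀L/R = 1.65e+05·0.00211/150 = 2.322.

(a) f₀ = 2.627e+04 Hz  (b) Q = 2.322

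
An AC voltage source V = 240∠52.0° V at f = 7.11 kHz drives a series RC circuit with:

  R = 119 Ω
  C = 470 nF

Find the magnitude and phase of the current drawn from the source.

Step 1 — Angular frequency: ω = 2π·f = 2π·7110 = 4.467e+04 rad/s.
Step 2 — Component impedances:
  R: Z = R = 119 Ω
  C: Z = 1/(jωC) = -j/(ω·C) = 0 - j47.63 Ω
Step 3 — Series combination: Z_total = R + C = 119 - j47.63 Ω = 128.2∠-21.8° Ω.
Step 4 — Source phasor: V = 240∠52.0° V = 147.8 + j189.1 V.
Step 5 — Ohm's law: I = V / Z_total = (147.8 + j189.1) / (119 - j47.63) = 0.522 + j1.798 A.
Step 6 — Convert to polar: |I| = 1.872 A, ∠I = 73.8°.

I = 1.872∠73.8° A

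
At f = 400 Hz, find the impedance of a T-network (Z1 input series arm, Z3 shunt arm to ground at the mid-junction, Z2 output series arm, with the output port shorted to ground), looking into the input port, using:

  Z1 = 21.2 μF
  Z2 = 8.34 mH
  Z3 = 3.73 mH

Step 1 — Angular frequency: ω = 2π·f = 2π·400 = 2513 rad/s.
Step 2 — Component impedances:
  Z1: Z = 1/(jωC) = -j/(ω·C) = 0 - j18.77 Ω
  Z2: Z = jωL = j·2513·0.00834 = 0 + j20.96 Ω
  Z3: Z = jωL = j·2513·0.00373 = 0 + j9.375 Ω
Step 3 — With the output port shorted to ground, the output series arm Z2 runs from the junction to ground; the shunt arm Z3 also runs from the junction to ground. They appear in parallel: Z3 || Z2 = 0 + j6.478 Ω.
Step 4 — Series with input arm Z1: Z_in = Z1 + (Z3 || Z2) = 0 - j12.29 Ω = 12.29∠-90.0° Ω.

Z = 0 - j12.29 Ω = 12.29∠-90.0° Ω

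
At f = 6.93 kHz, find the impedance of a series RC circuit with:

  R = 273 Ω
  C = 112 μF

Step 1 — Angular frequency: ω = 2π·f = 2π·6930 = 4.354e+04 rad/s.
Step 2 — Component impedances:
  R: Z = R = 273 Ω
  C: Z = 1/(jωC) = -j/(ω·C) = 0 - j0.2051 Ω
Step 3 — Series combination: Z_total = R + C = 273 - j0.2051 Ω = 273∠-0.0° Ω.

Z = 273 - j0.2051 Ω = 273∠-0.0° Ω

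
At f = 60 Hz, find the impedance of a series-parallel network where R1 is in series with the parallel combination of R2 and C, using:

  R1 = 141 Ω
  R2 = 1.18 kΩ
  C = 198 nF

Step 1 — Angular frequency: ω = 2π·f = 2π·60 = 377 rad/s.
Step 2 — Component impedances:
  R1: Z = R = 141 Ω
  R2: Z = R = 1180 Ω
  C: Z = 1/(jωC) = -j/(ω·C) = 0 - j1.34e+04 Ω
Step 3 — Parallel branch: R2 || C = 1/(1/R2 + 1/C) = 1171 - j103.1 Ω.
Step 4 — Series with R1: Z_total = R1 + (R2 || C) = 1312 - j103.1 Ω = 1316∠-4.5° Ω.

Z = 1312 - j103.1 Ω = 1316∠-4.5° Ω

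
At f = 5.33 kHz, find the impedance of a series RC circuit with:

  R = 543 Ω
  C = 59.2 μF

Step 1 — Angular frequency: ω = 2π·f = 2π·5330 = 3.349e+04 rad/s.
Step 2 — Component impedances:
  R: Z = R = 543 Ω
  C: Z = 1/(jωC) = -j/(ω·C) = 0 - j0.5044 Ω
Step 3 — Series combination: Z_total = R + C = 543 - j0.5044 Ω = 543∠-0.1° Ω.

Z = 543 - j0.5044 Ω = 543∠-0.1° Ω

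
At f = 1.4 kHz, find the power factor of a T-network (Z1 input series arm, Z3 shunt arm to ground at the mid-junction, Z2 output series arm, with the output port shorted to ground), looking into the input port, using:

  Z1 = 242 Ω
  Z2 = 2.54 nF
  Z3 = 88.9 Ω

Step 1 — Angular frequency: ω = 2π·f = 2π·1400 = 8796 rad/s.
Step 2 — Component impedances:
  Z1: Z = R = 242 Ω
  Z2: Z = 1/(jωC) = -j/(ω·C) = 0 - j4.476e+04 Ω
  Z3: Z = R = 88.9 Ω
Step 3 — With the output port shorted to ground, the output series arm Z2 runs from the junction to ground; the shunt arm Z3 also runs from the junction to ground. They appear in parallel: Z3 || Z2 = 88.9 - j0.1766 Ω.
Step 4 — Series with input arm Z1: Z_in = Z1 + (Z3 || Z2) = 330.9 - j0.1766 Ω = 330.9∠-0.0° Ω.
Step 5 — Power factor: PF = cos(φ) = Re(Z)/|Z| = 330.9/330.9 = 1.
Step 6 — Type: Im(Z) = -0.1766 ⇒ leading (phase φ = -0.0°).

PF = 1 (leading, φ = -0.0°)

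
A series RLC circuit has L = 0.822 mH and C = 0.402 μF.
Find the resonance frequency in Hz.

Step 1 — Resonance condition Im(Z)=0 gives ω₀ = 1/√(LC).
Step 2 — ω₀ = 1/√(0.000822·4.02e-07) = 5.501e+04 rad/s.
Step 3 — f₀ = ω₀/(2π) = 8755 Hz.

f₀ = 8755 Hz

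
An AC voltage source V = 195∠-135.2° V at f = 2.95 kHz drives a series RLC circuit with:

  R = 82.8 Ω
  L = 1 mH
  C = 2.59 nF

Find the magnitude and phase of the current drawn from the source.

Step 1 — Angular frequency: ω = 2π·f = 2π·2950 = 1.854e+04 rad/s.
Step 2 — Component impedances:
  R: Z = R = 82.8 Ω
  L: Z = jωL = j·1.854e+04·0.001 = 0 + j18.54 Ω
  C: Z = 1/(jωC) = -j/(ω·C) = 0 - j2.083e+04 Ω
Step 3 — Series combination: Z_total = R + L + C = 82.8 - j2.081e+04 Ω = 2.081e+04∠-89.8° Ω.
Step 4 — Source phasor: V = 195∠-135.2° V = -138.4 - j137.4 V.
Step 5 — Ohm's law: I = V / Z_total = (-138.4 - j137.4) / (82.8 - j2.081e+04) = 0.006576 - j0.006675 A.
Step 6 — Convert to polar: |I| = 0.00937 A, ∠I = -45.4°.

I = 0.00937∠-45.4° A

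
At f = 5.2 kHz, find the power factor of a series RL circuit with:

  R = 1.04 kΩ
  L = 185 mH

Step 1 — Angular frequency: ω = 2π·f = 2π·5200 = 3.267e+04 rad/s.
Step 2 — Component impedances:
  R: Z = R = 1040 Ω
  L: Z = jωL = j·3.267e+04·0.185 = 0 + j6044 Ω
Step 3 — Series combination: Z_total = R + L = 1040 + j6044 Ω = 6133∠80.2° Ω.
Step 4 — Power factor: PF = cos(φ) = Re(Z)/|Z| = 1040/6133 = 0.1696.
Step 5 — Type: Im(Z) = 6044 ⇒ lagging (phase φ = 80.2°).

PF = 0.1696 (lagging, φ = 80.2°)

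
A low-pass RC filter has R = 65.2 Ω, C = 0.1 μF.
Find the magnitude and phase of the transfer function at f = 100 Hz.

Step 1 — Angular frequency: ω = 2π·100 = 628.3 rad/s.
Step 2 — Transfer function: H(jω) = 1/(1 + jωRC).
Step 3 — Denominator: 1 + jωRC = 1 + j·628.3·65.2·1e-07 = 1 + j0.004097.
Step 4 — H = 1 - j0.004097.
Step 5 — Magnitude: |H| = 1 (-0.0 dB); phase: φ = -0.2°.

|H| = 1 (-0.0 dB), φ = -0.2°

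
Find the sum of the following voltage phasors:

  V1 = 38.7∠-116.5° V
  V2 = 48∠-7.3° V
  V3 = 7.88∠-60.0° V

Step 1 — Convert each phasor to rectangular form:
  V1 = 38.7·(cos(-116.5°) + j·sin(-116.5°)) = -17.27 - j34.63 V
  V2 = 48·(cos(-7.3°) + j·sin(-7.3°)) = 47.61 - j6.099 V
  V3 = 7.88·(cos(-60.0°) + j·sin(-60.0°)) = 3.94 - j6.824 V
Step 2 — Sum components: V_total = 34.28 - j47.56 V.
Step 3 — Convert to polar: |V_total| = 58.63 V, ∠V_total = -54.2°.

V_total = 58.63∠-54.2° V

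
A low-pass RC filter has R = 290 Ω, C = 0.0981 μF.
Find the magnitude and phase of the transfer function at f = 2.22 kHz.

Step 1 — Angular frequency: ω = 2π·2220 = 1.395e+04 rad/s.
Step 2 — Transfer function: H(jω) = 1/(1 + jωRC).
Step 3 — Denominator: 1 + jωRC = 1 + j·1.395e+04·290·9.81e-08 = 1 + j0.3968.
Step 4 — H = 0.864 - j0.3428.
Step 5 — Magnitude: |H| = 0.9295 (-0.6 dB); phase: φ = -21.6°.

|H| = 0.9295 (-0.6 dB), φ = -21.6°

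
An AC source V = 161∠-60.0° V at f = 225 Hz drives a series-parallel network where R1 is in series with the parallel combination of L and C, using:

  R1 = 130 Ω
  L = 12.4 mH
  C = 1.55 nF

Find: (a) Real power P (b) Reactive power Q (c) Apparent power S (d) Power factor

Step 1 — Angular frequency: ω = 2π·f = 2π·225 = 1414 rad/s.
Step 2 — Component impedances:
  R1: Z = R = 130 Ω
  L: Z = jωL = j·1414·0.0124 = 0 + j17.53 Ω
  C: Z = 1/(jωC) = -j/(ω·C) = 0 - j4.564e+05 Ω
Step 3 — Parallel branch: L || C = 1/(1/L + 1/C) = 0 + j17.53 Ω.
Step 4 — Series with R1: Z_total = R1 + (L || C) = 130 + j17.53 Ω = 131.2∠7.7° Ω.
Step 5 — Source phasor: V = 161∠-60.0° V = 80.5 - j139.4 V.
Step 6 — Current: I = V / Z = 0.4661 - j1.135 A = 1.227∠-67.7° A.
Step 7 — Complex power: S = V·I* = 195.8 + j26.41 VA.
Step 8 — Real power: P = Re(S) = 195.8 W.
Step 9 — Reactive power: Q = Im(S) = 26.41 VAR.
Step 10 — Apparent power: |S| = 197.6 VA.
Step 11 — Power factor: PF = P/|S| = 0.991 (lagging).

(a) P = 195.8 W  (b) Q = 26.41 VAR  (c) S = 197.6 VA  (d) PF = 0.991 (lagging)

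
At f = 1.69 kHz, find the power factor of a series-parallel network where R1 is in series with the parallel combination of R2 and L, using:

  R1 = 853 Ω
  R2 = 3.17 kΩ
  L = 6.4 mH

Step 1 — Angular frequency: ω = 2π·f = 2π·1690 = 1.062e+04 rad/s.
Step 2 — Component impedances:
  R1: Z = R = 853 Ω
  R2: Z = R = 3170 Ω
  L: Z = jωL = j·1.062e+04·0.0064 = 0 + j67.96 Ω
Step 3 — Parallel branch: R2 || L = 1/(1/R2 + 1/L) = 1.456 + j67.93 Ω.
Step 4 — Series with R1: Z_total = R1 + (R2 || L) = 854.5 + j67.93 Ω = 857.2∠4.5° Ω.
Step 5 — Power factor: PF = cos(φ) = Re(Z)/|Z| = 854.5/857.2 = 0.9969.
Step 6 — Type: Im(Z) = 67.93 ⇒ lagging (phase φ = 4.5°).

PF = 0.9969 (lagging, φ = 4.5°)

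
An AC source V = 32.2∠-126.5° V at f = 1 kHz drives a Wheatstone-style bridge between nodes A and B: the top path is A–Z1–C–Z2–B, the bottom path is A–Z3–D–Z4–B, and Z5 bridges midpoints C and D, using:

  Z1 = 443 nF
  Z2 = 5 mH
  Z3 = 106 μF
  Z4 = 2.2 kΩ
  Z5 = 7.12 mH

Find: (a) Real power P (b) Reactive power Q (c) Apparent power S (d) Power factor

Step 1 — Angular frequency: ω = 2π·f = 2π·1000 = 6283 rad/s.
Step 2 — Component impedances:
  Z1: Z = 1/(jωC) = -j/(ω·C) = 0 - j359.3 Ω
  Z2: Z = jωL = j·6283·0.005 = 0 + j31.42 Ω
  Z3: Z = 1/(jωC) = -j/(ω·C) = 0 - j1.501 Ω
  Z4: Z = R = 2200 Ω
  Z5: Z = jωL = j·6283·0.00712 = 0 + j44.74 Ω
Step 3 — Bridge requires nodal analysis (the Z5 bridge couples midpoints C and D, so the two paths cannot be reduced to a simple series/parallel combination). Setting node B to ground and injecting 1 A at node A, the 3-node admittance system at A, C, D solves to V_A = Z_AB = 3.072 + j80.45 Ω = 80.51∠87.8° Ω.
Step 4 — Source phasor: V = 32.2∠-126.5° V = -19.15 - j25.88 V.
Step 5 — Current: I = V / Z = -0.3304 + j0.2255 A = 0.4∠145.7° A.
Step 6 — Complex power: S = V·I* = 0.4915 + j12.87 VA.
Step 7 — Real power: P = Re(S) = 0.4915 W.
Step 8 — Reactive power: Q = Im(S) = 12.87 VAR.
Step 9 — Apparent power: |S| = 12.88 VA.
Step 10 — Power factor: PF = P/|S| = 0.03816 (lagging).

(a) P = 0.4915 W  (b) Q = 12.87 VAR  (c) S = 12.88 VA  (d) PF = 0.03816 (lagging)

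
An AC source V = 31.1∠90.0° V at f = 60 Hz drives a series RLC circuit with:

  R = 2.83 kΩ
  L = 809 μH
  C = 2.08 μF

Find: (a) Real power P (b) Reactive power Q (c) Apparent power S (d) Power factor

Step 1 — Angular frequency: ω = 2π·f = 2π·60 = 377 rad/s.
Step 2 — Component impedances:
  R: Z = R = 2830 Ω
  L: Z = jωL = j·377·0.000809 = 0 + j0.305 Ω
  C: Z = 1/(jωC) = -j/(ω·C) = 0 - j1275 Ω
Step 3 — Series combination: Z_total = R + L + C = 2830 - j1275 Ω = 3104∠-24.3° Ω.
Step 4 — Source phasor: V = 31.1∠90.0° V = 0 + j31.1 V.
Step 5 — Current: I = V / Z = -0.004116 + j0.009135 A = 0.01002∠114.3° A.
Step 6 — Complex power: S = V·I* = 0.2841 - j0.128 VA.
Step 7 — Real power: P = Re(S) = 0.2841 W.
Step 8 — Reactive power: Q = Im(S) = -0.128 VAR.
Step 9 — Apparent power: |S| = 0.3116 VA.
Step 10 — Power factor: PF = P/|S| = 0.9117 (leading).

(a) P = 0.2841 W  (b) Q = -0.128 VAR  (c) S = 0.3116 VA  (d) PF = 0.9117 (leading)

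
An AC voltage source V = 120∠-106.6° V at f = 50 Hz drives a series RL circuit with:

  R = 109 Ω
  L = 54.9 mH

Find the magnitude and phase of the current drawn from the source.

Step 1 — Angular frequency: ω = 2π·f = 2π·50 = 314.2 rad/s.
Step 2 — Component impedances:
  R: Z = R = 109 Ω
  L: Z = jωL = j·314.2·0.0549 = 0 + j17.25 Ω
Step 3 — Series combination: Z_total = R + L = 109 + j17.25 Ω = 110.4∠9.0° Ω.
Step 4 — Source phasor: V = 120∠-106.6° V = -34.28 - j115 V.
Step 5 — Ohm's law: I = V / Z_total = (-34.28 - j115) / (109 + j17.25) = -0.4697 - j0.9807 A.
Step 6 — Convert to polar: |I| = 1.087 A, ∠I = -115.6°.

I = 1.087∠-115.6° A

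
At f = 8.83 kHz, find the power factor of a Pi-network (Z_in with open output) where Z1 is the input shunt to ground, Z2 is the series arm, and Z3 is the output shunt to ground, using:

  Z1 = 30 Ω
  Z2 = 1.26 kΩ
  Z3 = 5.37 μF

Step 1 — Angular frequency: ω = 2π·f = 2π·8830 = 5.548e+04 rad/s.
Step 2 — Component impedances:
  Z1: Z = R = 30 Ω
  Z2: Z = R = 1260 Ω
  Z3: Z = 1/(jωC) = -j/(ω·C) = 0 - j3.356 Ω
Step 3 — With open output, the series arm Z2 and the output shunt Z3 appear in series to ground: Z2 + Z3 = 1260 - j3.356 Ω.
Step 4 — Parallel with input shunt Z1: Z_in = Z1 || (Z2 + Z3) = 29.3 - j0.001815 Ω = 29.3∠-0.0° Ω.
Step 5 — Power factor: PF = cos(φ) = Re(Z)/|Z| = 29.3/29.3 = 1.
Step 6 — Type: Im(Z) = -0.001815 ⇒ leading (phase φ = -0.0°).

PF = 1 (leading, φ = -0.0°)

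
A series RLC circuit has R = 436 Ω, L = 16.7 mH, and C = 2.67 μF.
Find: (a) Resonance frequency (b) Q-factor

Step 1 — Resonance condition Im(Z)=0 gives ω₀ = 1/√(LC).
Step 2 — ω₀ = 1/√(0.0167·2.67e-06) = 4736 rad/s.
Step 3 — f₀ = ω₀/(2π) = 753.7 Hz.
Step 4 — Series Q: Q = ω₀L/R = 4736·0.0167/436 = 0.1814.

(a) f₀ = 753.7 Hz  (b) Q = 0.1814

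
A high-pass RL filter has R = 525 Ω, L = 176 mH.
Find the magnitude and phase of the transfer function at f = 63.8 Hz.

Step 1 — Angular frequency: ω = 2π·63.8 = 400.9 rad/s.
Step 2 — Transfer function: H(jω) = jωL/(R + jωL).
Step 3 — Numerator jωL = j·70.55; denominator R + jωL = 525 + j70.55.
Step 4 — H = 0.01774 + j0.132.
Step 5 — Magnitude: |H| = 0.1332 (-17.5 dB); phase: φ = 82.3°.

|H| = 0.1332 (-17.5 dB), φ = 82.3°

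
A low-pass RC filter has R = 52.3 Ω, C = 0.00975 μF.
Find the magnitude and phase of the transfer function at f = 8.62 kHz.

Step 1 — Angular frequency: ω = 2π·8620 = 5.416e+04 rad/s.
Step 2 — Transfer function: H(jω) = 1/(1 + jωRC).
Step 3 — Denominator: 1 + jωRC = 1 + j·5.416e+04·52.3·9.75e-09 = 1 + j0.02762.
Step 4 — H = 0.9992 - j0.0276.
Step 5 — Magnitude: |H| = 0.9996 (-0.0 dB); phase: φ = -1.6°.

|H| = 0.9996 (-0.0 dB), φ = -1.6°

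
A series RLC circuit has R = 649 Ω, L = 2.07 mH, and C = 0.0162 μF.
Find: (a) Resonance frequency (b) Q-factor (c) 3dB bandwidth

Step 1 — Resonance: ω₀ = 1/√(LC) = 1/√(0.00207·1.62e-08) = 1.727e+05 rad/s.
Step 2 — f₀ = ω₀/(2π) = 2.748e+04 Hz.
Step 3 — Series Q: Q = ω₀L/R = 1.727e+05·0.00207/649 = 0.5508.
Step 4 — Bandwidth: Δω = ω₀/Q = 3.135e+05 rad/s; BW = Δω/(2π) = 4.99e+04 Hz.

(a) f₀ = 2.748e+04 Hz  (b) Q = 0.5508  (c) BW = 4.99e+04 Hz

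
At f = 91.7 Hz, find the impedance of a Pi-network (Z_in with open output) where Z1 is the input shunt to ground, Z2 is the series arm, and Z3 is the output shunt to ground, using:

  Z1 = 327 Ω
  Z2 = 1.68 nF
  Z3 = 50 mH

Step 1 — Angular frequency: ω = 2π·f = 2π·91.7 = 576.2 rad/s.
Step 2 — Component impedances:
  Z1: Z = R = 327 Ω
  Z2: Z = 1/(jωC) = -j/(ω·C) = 0 - j1.033e+06 Ω
  Z3: Z = jωL = j·576.2·0.05 = 0 + j28.81 Ω
Step 3 — With open output, the series arm Z2 and the output shunt Z3 appear in series to ground: Z2 + Z3 = 0 - j1.033e+06 Ω.
Step 4 — Parallel with input shunt Z1: Z_in = Z1 || (Z2 + Z3) = 327 - j0.1035 Ω = 327∠-0.0° Ω.

Z = 327 - j0.1035 Ω = 327∠-0.0° Ω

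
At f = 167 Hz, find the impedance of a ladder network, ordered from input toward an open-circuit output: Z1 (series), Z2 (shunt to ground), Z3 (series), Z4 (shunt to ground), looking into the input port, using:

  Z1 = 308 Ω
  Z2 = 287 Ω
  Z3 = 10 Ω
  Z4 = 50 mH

Step 1 — Angular frequency: ω = 2π·f = 2π·167 = 1049 rad/s.
Step 2 — Component impedances:
  Z1: Z = R = 308 Ω
  Z2: Z = R = 287 Ω
  Z3: Z = R = 10 Ω
  Z4: Z = jωL = j·1049·0.05 = 0 + j52.46 Ω
Step 3 — Ladder network (open output): work backward from the far end, alternating series and parallel combinations. Z_in = 326.1 + j47.51 Ω = 329.5∠8.3° Ω.

Z = 326.1 + j47.51 Ω = 329.5∠8.3° Ω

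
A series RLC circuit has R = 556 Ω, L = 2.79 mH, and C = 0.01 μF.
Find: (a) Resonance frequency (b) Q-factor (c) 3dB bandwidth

Step 1 — Resonance: ω₀ = 1/√(LC) = 1/√(0.00279·1e-08) = 1.893e+05 rad/s.
Step 2 — f₀ = ω₀/(2π) = 3.013e+04 Hz.
Step 3 — Series Q: Q = ω₀L/R = 1.893e+05·0.00279/556 = 0.95.
Step 4 — Bandwidth: Δω = ω₀/Q = 1.993e+05 rad/s; BW = Δω/(2π) = 3.172e+04 Hz.

(a) f₀ = 3.013e+04 Hz  (b) Q = 0.95  (c) BW = 3.172e+04 Hz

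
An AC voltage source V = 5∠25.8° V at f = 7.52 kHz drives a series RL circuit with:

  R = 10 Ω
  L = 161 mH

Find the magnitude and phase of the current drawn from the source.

Step 1 — Angular frequency: ω = 2π·f = 2π·7520 = 4.725e+04 rad/s.
Step 2 — Component impedances:
  R: Z = R = 10 Ω
  L: Z = jωL = j·4.725e+04·0.161 = 0 + j7607 Ω
Step 3 — Series combination: Z_total = R + L = 10 + j7607 Ω = 7607∠89.9° Ω.
Step 4 — Source phasor: V = 5∠25.8° V = 4.502 + j2.176 V.
Step 5 — Ohm's law: I = V / Z_total = (4.502 + j2.176) / (10 + j7607) = 0.0002868 - j0.0005914 A.
Step 6 — Convert to polar: |I| = 0.0006573 A, ∠I = -64.1°.

I = 0.0006573∠-64.1° A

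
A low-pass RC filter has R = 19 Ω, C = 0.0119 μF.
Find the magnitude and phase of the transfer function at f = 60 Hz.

Step 1 — Angular frequency: ω = 2π·60 = 377 rad/s.
Step 2 — Transfer function: H(jω) = 1/(1 + jωRC).
Step 3 — Denominator: 1 + jωRC = 1 + j·377·19·1.19e-08 = 1 + j8.524e-05.
Step 4 — H = 1 - j8.524e-05.
Step 5 — Magnitude: |H| = 1 (-0.0 dB); phase: φ = -0.0°.

|H| = 1 (-0.0 dB), φ = -0.0°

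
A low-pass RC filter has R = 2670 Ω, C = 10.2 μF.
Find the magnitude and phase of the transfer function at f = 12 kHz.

Step 1 — Angular frequency: ω = 2π·1.2e+04 = 7.54e+04 rad/s.
Step 2 — Transfer function: H(jω) = 1/(1 + jωRC).
Step 3 — Denominator: 1 + jωRC = 1 + j·7.54e+04·2670·1.02e-05 = 1 + j2053.
Step 4 — H = 2.372e-07 - j0.000487.
Step 5 — Magnitude: |H| = 0.000487 (-66.2 dB); phase: φ = -90.0°.

|H| = 0.000487 (-66.2 dB), φ = -90.0°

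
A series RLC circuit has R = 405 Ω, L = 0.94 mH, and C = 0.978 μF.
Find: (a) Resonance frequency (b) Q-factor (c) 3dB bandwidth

Step 1 — Resonance: ω₀ = 1/√(LC) = 1/√(0.00094·9.78e-07) = 3.298e+04 rad/s.
Step 2 — f₀ = ω₀/(2π) = 5249 Hz.
Step 3 — Series Q: Q = ω₀L/R = 3.298e+04·0.00094/405 = 0.07655.
Step 4 — Bandwidth: Δω = ω₀/Q = 4.309e+05 rad/s; BW = Δω/(2π) = 6.857e+04 Hz.

(a) f₀ = 5249 Hz  (b) Q = 0.07655  (c) BW = 6.857e+04 Hz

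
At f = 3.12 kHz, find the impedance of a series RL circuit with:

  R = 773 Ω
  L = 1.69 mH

Step 1 — Angular frequency: ω = 2π·f = 2π·3120 = 1.96e+04 rad/s.
Step 2 — Component impedances:
  R: Z = R = 773 Ω
  L: Z = jωL = j·1.96e+04·0.00169 = 0 + j33.13 Ω
Step 3 — Series combination: Z_total = R + L = 773 + j33.13 Ω = 773.7∠2.5° Ω.

Z = 773 + j33.13 Ω = 773.7∠2.5° Ω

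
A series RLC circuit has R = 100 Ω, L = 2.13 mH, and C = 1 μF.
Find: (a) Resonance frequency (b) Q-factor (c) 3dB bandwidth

Step 1 — Resonance condition Im(Z)=0 gives ω₀ = 1/√(LC).
Step 2 — ω₀ = 1/√(0.00213·1e-06) = 2.167e+04 rad/s.
Step 3 — f₀ = ω₀/(2π) = 3449 Hz.
Step 4 — Series Q: Q = ω₀L/R = 2.167e+04·0.00213/100 = 0.4615.
Step 5 — 3dB bandwidth: Δω = ω₀/Q = 4.695e+04 rad/s; BW = Δω/(2π) = 7472 Hz.

(a) f₀ = 3449 Hz  (b) Q = 0.4615  (c) BW = 7472 Hz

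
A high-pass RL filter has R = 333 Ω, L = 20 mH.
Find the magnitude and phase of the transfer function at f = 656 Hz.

Step 1 — Angular frequency: ω = 2π·656 = 4122 rad/s.
Step 2 — Transfer function: H(jω) = jωL/(R + jωL).
Step 3 — Numerator jωL = j·82.44; denominator R + jωL = 333 + j82.44.
Step 4 — H = 0.05774 + j0.2333.
Step 5 — Magnitude: |H| = 0.2403 (-12.4 dB); phase: φ = 76.1°.

|H| = 0.2403 (-12.4 dB), φ = 76.1°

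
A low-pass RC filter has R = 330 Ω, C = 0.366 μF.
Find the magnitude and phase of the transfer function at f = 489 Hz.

Step 1 — Angular frequency: ω = 2π·489 = 3072 rad/s.
Step 2 — Transfer function: H(jω) = 1/(1 + jωRC).
Step 3 — Denominator: 1 + jωRC = 1 + j·3072·330·3.66e-07 = 1 + j0.3711.
Step 4 — H = 0.879 - j0.3262.
Step 5 — Magnitude: |H| = 0.9375 (-0.6 dB); phase: φ = -20.4°.

|H| = 0.9375 (-0.6 dB), φ = -20.4°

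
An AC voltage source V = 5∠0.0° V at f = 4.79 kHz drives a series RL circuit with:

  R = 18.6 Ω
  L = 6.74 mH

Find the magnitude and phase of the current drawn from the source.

Step 1 — Angular frequency: ω = 2π·f = 2π·4790 = 3.01e+04 rad/s.
Step 2 — Component impedances:
  R: Z = R = 18.6 Ω
  L: Z = jωL = j·3.01e+04·0.00674 = 0 + j202.9 Ω
Step 3 — Series combination: Z_total = R + L = 18.6 + j202.9 Ω = 203.7∠84.8° Ω.
Step 4 — Source phasor: V = 5∠0.0° V = 5 V.
Step 5 — Ohm's law: I = V / Z_total = (5) / (18.6 + j202.9) = 0.002241 - j0.02444 A.
Step 6 — Convert to polar: |I| = 0.02455 A, ∠I = -84.8°.

I = 0.02455∠-84.8° A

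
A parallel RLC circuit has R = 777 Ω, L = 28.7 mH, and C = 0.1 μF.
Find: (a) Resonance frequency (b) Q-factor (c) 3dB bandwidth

Step 1 — Resonance: ω₀ = 1/√(LC) = 1/√(0.0287·1e-07) = 1.867e+04 rad/s.
Step 2 — f₀ = ω₀/(2π) = 2971 Hz.
Step 3 — Parallel Q: Q = R/(ω₀L) = 777/(1.867e+04·0.0287) = 1.45.
Step 4 — Bandwidth: Δω = ω₀/Q = 1.287e+04 rad/s; BW = Δω/(2π) = 2048 Hz.

(a) f₀ = 2971 Hz  (b) Q = 1.45  (c) BW = 2048 Hz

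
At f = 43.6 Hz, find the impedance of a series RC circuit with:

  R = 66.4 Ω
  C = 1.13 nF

Step 1 — Angular frequency: ω = 2π·f = 2π·43.6 = 273.9 rad/s.
Step 2 — Component impedances:
  R: Z = R = 66.4 Ω
  C: Z = 1/(jωC) = -j/(ω·C) = 0 - j3.23e+06 Ω
Step 3 — Series combination: Z_total = R + C = 66.4 - j3.23e+06 Ω = 3.23e+06∠-90.0° Ω.

Z = 66.4 - j3.23e+06 Ω = 3.23e+06∠-90.0° Ω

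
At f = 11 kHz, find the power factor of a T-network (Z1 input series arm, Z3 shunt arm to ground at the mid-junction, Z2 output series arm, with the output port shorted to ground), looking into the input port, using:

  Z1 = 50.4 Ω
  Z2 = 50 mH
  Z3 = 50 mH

Step 1 — Angular frequency: ω = 2π·f = 2π·1.1e+04 = 6.912e+04 rad/s.
Step 2 — Component impedances:
  Z1: Z = R = 50.4 Ω
  Z2: Z = jωL = j·6.912e+04·0.05 = 0 + j3456 Ω
  Z3: Z = jωL = j·6.912e+04·0.05 = 0 + j3456 Ω
Step 3 — With the output port shorted to ground, the output series arm Z2 runs from the junction to ground; the shunt arm Z3 also runs from the junction to ground. They appear in parallel: Z3 || Z2 = 0 + j1728 Ω.
Step 4 — Series with input arm Z1: Z_in = Z1 + (Z3 || Z2) = 50.4 + j1728 Ω = 1729∠88.3° Ω.
Step 5 — Power factor: PF = cos(φ) = Re(Z)/|Z| = 50.4/1728.6 = 0.02916.
Step 6 — Type: Im(Z) = 1728 ⇒ lagging (phase φ = 88.3°).

PF = 0.02916 (lagging, φ = 88.3°)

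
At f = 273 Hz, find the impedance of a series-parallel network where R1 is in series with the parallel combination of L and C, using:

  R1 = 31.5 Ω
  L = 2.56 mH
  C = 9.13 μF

Step 1 — Angular frequency: ω = 2π·f = 2π·273 = 1715 rad/s.
Step 2 — Component impedances:
  R1: Z = R = 31.5 Ω
  L: Z = jωL = j·1715·0.00256 = 0 + j4.391 Ω
  C: Z = 1/(jωC) = -j/(ω·C) = 0 - j63.85 Ω
Step 3 — Parallel branch: L || C = 1/(1/L + 1/C) = 0 + j4.715 Ω.
Step 4 — Series with R1: Z_total = R1 + (L || C) = 31.5 + j4.715 Ω = 31.85∠8.5° Ω.

Z = 31.5 + j4.715 Ω = 31.85∠8.5° Ω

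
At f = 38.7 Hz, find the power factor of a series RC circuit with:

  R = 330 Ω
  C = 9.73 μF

Step 1 — Angular frequency: ω = 2π·f = 2π·38.7 = 243.2 rad/s.
Step 2 — Component impedances:
  R: Z = R = 330 Ω
  C: Z = 1/(jωC) = -j/(ω·C) = 0 - j422.7 Ω
Step 3 — Series combination: Z_total = R + C = 330 - j422.7 Ω = 536.2∠-52.0° Ω.
Step 4 — Power factor: PF = cos(φ) = Re(Z)/|Z| = 330/536.2 = 0.6154.
Step 5 — Type: Im(Z) = -422.7 ⇒ leading (phase φ = -52.0°).

PF = 0.6154 (leading, φ = -52.0°)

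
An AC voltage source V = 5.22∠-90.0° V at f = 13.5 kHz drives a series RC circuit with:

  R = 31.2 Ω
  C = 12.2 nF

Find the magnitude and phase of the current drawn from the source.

Step 1 — Angular frequency: ω = 2π·f = 2π·1.35e+04 = 8.482e+04 rad/s.
Step 2 — Component impedances:
  R: Z = R = 31.2 Ω
  C: Z = 1/(jωC) = -j/(ω·C) = 0 - j966.3 Ω
Step 3 — Series combination: Z_total = R + C = 31.2 - j966.3 Ω = 966.8∠-88.2° Ω.
Step 4 — Source phasor: V = 5.22∠-90.0° V = 0 - j5.22 V.
Step 5 — Ohm's law: I = V / Z_total = (0 - j5.22) / (31.2 - j966.3) = 0.005396 - j0.0001742 A.
Step 6 — Convert to polar: |I| = 0.005399 A, ∠I = -1.8°.

I = 0.005399∠-1.8° A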